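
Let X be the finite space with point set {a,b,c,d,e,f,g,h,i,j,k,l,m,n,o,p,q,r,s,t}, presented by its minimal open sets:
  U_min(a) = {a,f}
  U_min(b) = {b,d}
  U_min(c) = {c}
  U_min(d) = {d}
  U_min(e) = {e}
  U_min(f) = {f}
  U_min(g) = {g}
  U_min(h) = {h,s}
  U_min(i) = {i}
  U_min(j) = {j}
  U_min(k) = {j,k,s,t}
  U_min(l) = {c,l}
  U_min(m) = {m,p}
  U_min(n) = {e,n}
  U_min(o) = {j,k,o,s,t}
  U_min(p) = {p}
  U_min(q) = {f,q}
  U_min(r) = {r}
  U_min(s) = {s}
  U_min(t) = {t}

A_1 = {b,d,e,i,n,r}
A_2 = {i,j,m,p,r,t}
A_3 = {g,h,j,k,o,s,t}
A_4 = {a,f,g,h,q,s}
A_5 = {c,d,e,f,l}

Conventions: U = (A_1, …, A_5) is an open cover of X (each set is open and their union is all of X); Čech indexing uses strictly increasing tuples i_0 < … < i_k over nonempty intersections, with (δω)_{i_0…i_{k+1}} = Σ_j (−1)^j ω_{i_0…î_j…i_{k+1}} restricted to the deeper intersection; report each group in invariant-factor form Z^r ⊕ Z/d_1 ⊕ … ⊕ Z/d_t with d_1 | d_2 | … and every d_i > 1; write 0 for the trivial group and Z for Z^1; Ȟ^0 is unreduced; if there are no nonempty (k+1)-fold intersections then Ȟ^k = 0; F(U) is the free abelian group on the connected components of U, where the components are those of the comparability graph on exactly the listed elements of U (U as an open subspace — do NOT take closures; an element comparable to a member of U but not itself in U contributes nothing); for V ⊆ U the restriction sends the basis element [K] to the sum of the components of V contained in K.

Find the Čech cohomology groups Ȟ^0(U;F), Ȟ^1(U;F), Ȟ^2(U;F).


intersection data:
  A12={i,r} A15={d,e} A23={j,t} A34={g,h,s} A45={f}
components per intersection:
  A1: {b,d} {e,n} {i} {r}
  A2: {i} {j} {m,p} {r} {t}
  A3: {g} {h,j,k,o,s,t}
  A4: {a,f,q} {g} {h,s}
  A5: {c,l} {d} {e} {f}
  A12: {i} {r}
  A15: {d} {e}
  A23: {j} {t}
  A34: {g} {h,s}
  A45: {f}
C dims 18,9; δ0: rk 9, SNF 1^9
Ȟ^0 = (18 − 9) − 0 = 9, so Ȟ^0 ≅ Z^9
Ȟ^1 = (9 − 0) − 9 = 0, so Ȟ^1 ≅ 0
Ȟ^2 = (0 − 0) − 0 = 0, so Ȟ^2 ≅ 0

Ȟ^0(U;F) ≅ Z^9; Ȟ^1(U;F) ≅ 0; Ȟ^2(U;F) ≅ 0


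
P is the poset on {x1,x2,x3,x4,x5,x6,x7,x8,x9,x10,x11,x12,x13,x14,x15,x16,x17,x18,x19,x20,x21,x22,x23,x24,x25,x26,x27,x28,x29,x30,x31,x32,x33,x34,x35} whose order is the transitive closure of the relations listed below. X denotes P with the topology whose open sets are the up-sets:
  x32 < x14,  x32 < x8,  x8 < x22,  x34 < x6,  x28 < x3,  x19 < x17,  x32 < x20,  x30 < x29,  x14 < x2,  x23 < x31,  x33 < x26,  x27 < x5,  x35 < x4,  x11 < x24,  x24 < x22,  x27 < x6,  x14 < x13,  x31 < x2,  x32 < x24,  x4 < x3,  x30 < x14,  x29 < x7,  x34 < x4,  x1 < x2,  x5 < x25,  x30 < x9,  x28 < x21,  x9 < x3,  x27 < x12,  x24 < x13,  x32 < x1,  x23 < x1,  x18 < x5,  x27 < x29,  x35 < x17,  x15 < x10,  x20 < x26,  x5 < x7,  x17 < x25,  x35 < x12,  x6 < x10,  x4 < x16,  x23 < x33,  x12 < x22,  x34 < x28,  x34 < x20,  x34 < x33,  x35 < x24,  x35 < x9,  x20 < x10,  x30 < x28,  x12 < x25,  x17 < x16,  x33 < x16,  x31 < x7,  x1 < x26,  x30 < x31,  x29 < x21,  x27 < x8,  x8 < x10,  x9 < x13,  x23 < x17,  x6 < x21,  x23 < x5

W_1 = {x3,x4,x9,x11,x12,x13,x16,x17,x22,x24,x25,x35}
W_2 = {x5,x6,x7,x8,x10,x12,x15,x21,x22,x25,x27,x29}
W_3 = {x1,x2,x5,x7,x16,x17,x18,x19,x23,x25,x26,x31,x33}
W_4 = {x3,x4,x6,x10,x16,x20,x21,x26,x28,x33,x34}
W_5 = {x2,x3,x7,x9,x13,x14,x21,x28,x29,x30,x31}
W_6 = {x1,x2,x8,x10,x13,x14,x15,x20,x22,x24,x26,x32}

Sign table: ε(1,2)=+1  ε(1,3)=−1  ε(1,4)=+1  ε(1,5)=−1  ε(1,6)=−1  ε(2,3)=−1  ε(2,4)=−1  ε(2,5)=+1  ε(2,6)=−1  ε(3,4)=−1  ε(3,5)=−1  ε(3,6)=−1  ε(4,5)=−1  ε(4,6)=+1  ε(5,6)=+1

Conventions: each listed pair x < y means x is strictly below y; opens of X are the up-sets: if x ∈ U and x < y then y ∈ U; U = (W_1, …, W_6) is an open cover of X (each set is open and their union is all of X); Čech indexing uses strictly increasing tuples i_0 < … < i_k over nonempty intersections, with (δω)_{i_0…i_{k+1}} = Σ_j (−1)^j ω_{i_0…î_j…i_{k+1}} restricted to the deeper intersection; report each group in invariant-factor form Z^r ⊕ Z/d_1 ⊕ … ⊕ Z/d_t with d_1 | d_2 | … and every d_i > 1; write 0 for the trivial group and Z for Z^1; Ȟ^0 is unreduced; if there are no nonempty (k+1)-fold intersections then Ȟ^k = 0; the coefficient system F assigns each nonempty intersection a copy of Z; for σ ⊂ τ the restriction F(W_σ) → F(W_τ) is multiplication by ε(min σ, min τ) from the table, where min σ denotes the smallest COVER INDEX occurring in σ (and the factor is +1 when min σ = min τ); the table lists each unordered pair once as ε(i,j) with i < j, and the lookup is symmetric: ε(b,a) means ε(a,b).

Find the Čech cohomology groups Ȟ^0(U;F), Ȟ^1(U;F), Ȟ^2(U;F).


nonempty intersections:
  W12={x12,x22,x25} W13={x16,x17,x25} W14={x3,x4,x16} W15={x3,x9,x13} W16={x13,x22,x24} W23={x5,x7,x25} W24={x6,x10,x21} W25={x7,x21,x29} W26={x8,x10,x15,x22} W34={x16,x26,x33} W35={x2,x7,x31} W36={x1,x2,x26} W45={x3,x21,x28} W46={x10,x20,x26} W56={x2,x13,x14}
  W123={x25} W126={x22} W134={x16} W145={x3} W156={x13} W235={x7} W245={x21} W246={x10} W346={x26} W356={x2}
C dims 6,15,10; δ0: rk 6, SNF 1^5·2; δ1: rk 9, SNF 1^9
Ȟ^0: (6−6)−0=0 ⇒ 0
Ȟ^1: (15−9)−6=0 plus torsion [2] ⇒ Z/2
Ȟ^2: (10−0)−9=1 ⇒ Z

Ȟ^0 ≅ 0, Ȟ^1 ≅ Z/2, Ȟ^2 ≅ Z


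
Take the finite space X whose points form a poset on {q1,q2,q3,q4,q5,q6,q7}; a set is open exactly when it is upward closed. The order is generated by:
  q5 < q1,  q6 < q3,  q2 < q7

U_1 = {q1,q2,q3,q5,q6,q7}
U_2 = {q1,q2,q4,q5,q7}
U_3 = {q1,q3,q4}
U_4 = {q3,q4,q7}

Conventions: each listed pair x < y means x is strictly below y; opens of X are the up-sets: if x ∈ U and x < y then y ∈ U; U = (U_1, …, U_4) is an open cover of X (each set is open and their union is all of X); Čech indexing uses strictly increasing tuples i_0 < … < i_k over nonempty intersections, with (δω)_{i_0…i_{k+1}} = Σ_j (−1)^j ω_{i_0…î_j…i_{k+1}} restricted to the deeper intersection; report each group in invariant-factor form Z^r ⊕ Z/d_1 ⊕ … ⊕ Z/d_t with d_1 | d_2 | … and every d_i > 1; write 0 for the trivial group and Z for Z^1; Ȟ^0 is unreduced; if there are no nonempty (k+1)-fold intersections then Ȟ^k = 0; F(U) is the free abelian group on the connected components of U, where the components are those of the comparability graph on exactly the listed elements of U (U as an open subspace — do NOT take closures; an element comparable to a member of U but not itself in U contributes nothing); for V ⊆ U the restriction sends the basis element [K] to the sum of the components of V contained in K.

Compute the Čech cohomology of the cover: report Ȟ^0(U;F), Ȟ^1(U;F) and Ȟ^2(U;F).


nonempty overlaps:
  U12={q1,q2,q5,q7} U13={q1,q3} U14={q3,q7} U23={q1,q4} U24={q4,q7} U34={q3,q4}
  U123={q1} U124={q7} U134={q3} U234={q4}
components per intersection:
  U1: {q1,q5} {q2,q7} {q3,q6}
  U2: {q1,q5} {q2,q7} {q4}
  U3: {q1} {q3} {q4}
  U4: {q3} {q4} {q7}
  U12: {q1,q5} {q2,q7}
  U13: {q1} {q3}
  U14: {q3} {q7}
  U23: {q1} {q4}
  U24: {q4} {q7}
  U34: {q3} {q4}
  U123: {q1}
  U124: {q7}
  U134: {q3}
  U234: {q4}
C dims 12,12,4; δ0: rk 8, SNF 1^8; δ1: rk 4, SNF 1^4
degree 0: 12−8−0 = 4 → Ȟ^0 ≅ Z^4
degree 1: 12−4−8 = 0 → Ȟ^1 ≅ 0
degree 2: 4−0−4 = 0 → Ȟ^2 ≅ 0

Ȟ^0 ≅ Z^4, Ȟ^1 ≅ 0, Ȟ^2 ≅ 0


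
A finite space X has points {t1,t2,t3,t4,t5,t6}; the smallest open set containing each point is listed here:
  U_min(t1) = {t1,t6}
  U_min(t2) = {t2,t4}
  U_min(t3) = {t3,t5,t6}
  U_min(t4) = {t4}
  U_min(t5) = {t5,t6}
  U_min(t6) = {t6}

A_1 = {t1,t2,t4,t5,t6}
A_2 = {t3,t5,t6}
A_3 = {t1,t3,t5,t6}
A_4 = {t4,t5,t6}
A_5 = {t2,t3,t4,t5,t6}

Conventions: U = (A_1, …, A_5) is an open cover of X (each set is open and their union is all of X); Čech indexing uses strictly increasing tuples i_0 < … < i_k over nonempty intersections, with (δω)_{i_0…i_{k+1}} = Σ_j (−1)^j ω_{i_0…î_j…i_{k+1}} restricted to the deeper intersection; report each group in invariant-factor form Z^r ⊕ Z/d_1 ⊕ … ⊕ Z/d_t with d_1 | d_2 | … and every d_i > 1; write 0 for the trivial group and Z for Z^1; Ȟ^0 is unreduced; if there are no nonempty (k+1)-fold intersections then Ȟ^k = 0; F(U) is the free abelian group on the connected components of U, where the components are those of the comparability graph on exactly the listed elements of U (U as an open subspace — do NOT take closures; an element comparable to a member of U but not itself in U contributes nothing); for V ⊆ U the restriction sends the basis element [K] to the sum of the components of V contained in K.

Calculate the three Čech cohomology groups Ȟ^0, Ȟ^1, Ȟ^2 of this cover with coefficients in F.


nonempty intersections:
  A12={t5,t6} A13={t1,t5,t6} A14={t4,t5,t6} A15={t2,t4,t5,t6} A23={t3,t5,t6} A24={t5,t6} A25={t3,t5,t6} A34={t5,t6} A35={t3,t5,t6} A45={t4,t5,t6}
  A123={t5,t6} A124={t5,t6} A125={t5,t6} A134={t5,t6} A135={t5,t6} A145={t4,t5,t6} A234={t5,t6} A235={t3,t5,t6} A245={t5,t6} A345={t5,t6}
  A1234={t5,t6} A1235={t5,t6} A1245={t5,t6} A1345={t5,t6} A2345={t5,t6}
  A12345={t5,t6}
components per intersection:
  A1: {t1,t5,t6} {t2,t4}
  A2: {t3,t5,t6}
  A3: {t1,t3,t5,t6}
  A4: {t4} {t5,t6}
  A5: {t2,t4} {t3,t5,t6}
  A12: {t5,t6}
  A13: {t1,t5,t6}
  A14: {t4} {t5,t6}
  A15: {t2,t4} {t5,t6}
  A23: {t3,t5,t6}
  A24: {t5,t6}
  A25: {t3,t5,t6}
  A34: {t5,t6}
  A35: {t3,t5,t6}
  A45: {t4} {t5,t6}
  A123: {t5,t6}
  A124: {t5,t6}
  A125: {t5,t6}
  A134: {t5,t6}
  A135: {t5,t6}
  A145: {t4} {t5,t6}
  A234: {t5,t6}
  A235: {t3,t5,t6}
  A245: {t5,t6}
  A345: {t5,t6}
  A1234: {t5,t6}
  A1235: {t5,t6}
  A1245: {t5,t6}
  A1345: {t5,t6}
  A2345: {t5,t6}
  A12345: {t5,t6}
C dims 8,13,11,5; δ0: rk 6, SNF 1^6; δ1: rk 7, SNF 1^7; δ2: rk 4, SNF 1^4
Ȟ^0: (8−6)−0=2 ⇒ Z^2
Ȟ^1: (13−7)−6=0 ⇒ 0
Ȟ^2: (11−4)−7=0 ⇒ 0

Ȟ^0(U;F) ≅ Z^2,  Ȟ^1(U;F) ≅ 0,  Ȟ^2(U;F) ≅ 0


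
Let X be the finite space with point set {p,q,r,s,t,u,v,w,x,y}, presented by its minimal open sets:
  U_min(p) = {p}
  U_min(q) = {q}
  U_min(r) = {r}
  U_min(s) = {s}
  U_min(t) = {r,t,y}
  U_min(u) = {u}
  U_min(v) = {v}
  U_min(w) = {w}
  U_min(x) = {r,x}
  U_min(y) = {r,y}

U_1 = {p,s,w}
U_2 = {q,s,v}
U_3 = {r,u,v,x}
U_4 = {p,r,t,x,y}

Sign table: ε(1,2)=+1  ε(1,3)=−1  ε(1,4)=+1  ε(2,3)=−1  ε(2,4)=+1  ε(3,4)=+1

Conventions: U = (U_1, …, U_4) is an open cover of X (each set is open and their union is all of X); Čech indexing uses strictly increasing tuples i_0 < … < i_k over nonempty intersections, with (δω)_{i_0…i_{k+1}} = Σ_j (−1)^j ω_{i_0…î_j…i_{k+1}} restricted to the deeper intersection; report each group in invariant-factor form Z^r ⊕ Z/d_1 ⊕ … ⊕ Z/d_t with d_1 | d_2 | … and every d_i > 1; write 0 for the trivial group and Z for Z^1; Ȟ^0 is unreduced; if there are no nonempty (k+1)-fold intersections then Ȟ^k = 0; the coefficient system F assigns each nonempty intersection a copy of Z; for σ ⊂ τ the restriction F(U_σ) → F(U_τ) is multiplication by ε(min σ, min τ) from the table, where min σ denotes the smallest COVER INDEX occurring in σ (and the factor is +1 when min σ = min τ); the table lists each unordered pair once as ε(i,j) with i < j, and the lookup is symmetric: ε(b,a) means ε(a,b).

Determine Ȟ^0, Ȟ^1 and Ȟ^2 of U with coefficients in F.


nonempty intersections:
  U12={s} U14={p} U23={v} U34={r,x}
C dims 4,4; δ0: rk 4, SNF 1^3·2
Ȟ^0: (4−4)−0=0 ⇒ 0
Ȟ^1: (4−0)−4=0 plus torsion [2] ⇒ Z/2
Ȟ^2: (0−0)−0=0 ⇒ 0

Ȟ^0 ≅ 0, Ȟ^1 ≅ Z/2, Ȟ^2 ≅ 0


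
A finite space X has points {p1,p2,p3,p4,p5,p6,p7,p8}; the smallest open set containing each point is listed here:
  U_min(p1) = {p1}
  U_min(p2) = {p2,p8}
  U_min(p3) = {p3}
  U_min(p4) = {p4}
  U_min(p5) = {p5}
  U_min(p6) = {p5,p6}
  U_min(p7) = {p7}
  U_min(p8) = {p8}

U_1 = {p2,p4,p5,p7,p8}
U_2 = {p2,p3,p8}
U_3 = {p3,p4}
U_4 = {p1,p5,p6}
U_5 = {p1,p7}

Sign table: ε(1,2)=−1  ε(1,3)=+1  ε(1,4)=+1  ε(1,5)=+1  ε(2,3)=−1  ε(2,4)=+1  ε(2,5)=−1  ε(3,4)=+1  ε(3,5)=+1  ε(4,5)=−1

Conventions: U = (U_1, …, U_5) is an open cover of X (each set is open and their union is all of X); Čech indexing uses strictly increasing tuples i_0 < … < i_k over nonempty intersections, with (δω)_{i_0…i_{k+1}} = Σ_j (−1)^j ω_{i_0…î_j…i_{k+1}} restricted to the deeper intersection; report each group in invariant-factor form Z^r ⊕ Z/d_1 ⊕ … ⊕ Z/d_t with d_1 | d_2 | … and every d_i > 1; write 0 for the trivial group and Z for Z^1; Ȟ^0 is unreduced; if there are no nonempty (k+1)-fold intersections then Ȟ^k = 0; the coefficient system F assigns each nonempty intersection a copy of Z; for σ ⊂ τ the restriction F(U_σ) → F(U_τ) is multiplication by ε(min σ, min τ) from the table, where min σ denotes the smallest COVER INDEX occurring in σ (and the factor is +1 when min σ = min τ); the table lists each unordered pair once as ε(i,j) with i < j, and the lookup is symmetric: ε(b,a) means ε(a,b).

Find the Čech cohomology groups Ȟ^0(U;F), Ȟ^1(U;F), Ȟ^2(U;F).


nerve of the cover:
  U12={p2,p8} U13={p4} U14={p5} U15={p7} U23={p3} U45={p1}
C dims 5,6; δ0: rk 5, SNF 1^4·2
Ȟ^0 = (5 − 5) − 0 = 0, so Ȟ^0 ≅ 0
Ȟ^1 = (6 − 0) − 5 = 1 plus torsion [2], so Ȟ^1 ≅ Z ⊕ Z/2
Ȟ^2 = (0 − 0) − 0 = 0, so Ȟ^2 ≅ 0

Ȟ^0 ≅ 0, Ȟ^1 ≅ Z ⊕ Z/2 and Ȟ^2 ≅ 0


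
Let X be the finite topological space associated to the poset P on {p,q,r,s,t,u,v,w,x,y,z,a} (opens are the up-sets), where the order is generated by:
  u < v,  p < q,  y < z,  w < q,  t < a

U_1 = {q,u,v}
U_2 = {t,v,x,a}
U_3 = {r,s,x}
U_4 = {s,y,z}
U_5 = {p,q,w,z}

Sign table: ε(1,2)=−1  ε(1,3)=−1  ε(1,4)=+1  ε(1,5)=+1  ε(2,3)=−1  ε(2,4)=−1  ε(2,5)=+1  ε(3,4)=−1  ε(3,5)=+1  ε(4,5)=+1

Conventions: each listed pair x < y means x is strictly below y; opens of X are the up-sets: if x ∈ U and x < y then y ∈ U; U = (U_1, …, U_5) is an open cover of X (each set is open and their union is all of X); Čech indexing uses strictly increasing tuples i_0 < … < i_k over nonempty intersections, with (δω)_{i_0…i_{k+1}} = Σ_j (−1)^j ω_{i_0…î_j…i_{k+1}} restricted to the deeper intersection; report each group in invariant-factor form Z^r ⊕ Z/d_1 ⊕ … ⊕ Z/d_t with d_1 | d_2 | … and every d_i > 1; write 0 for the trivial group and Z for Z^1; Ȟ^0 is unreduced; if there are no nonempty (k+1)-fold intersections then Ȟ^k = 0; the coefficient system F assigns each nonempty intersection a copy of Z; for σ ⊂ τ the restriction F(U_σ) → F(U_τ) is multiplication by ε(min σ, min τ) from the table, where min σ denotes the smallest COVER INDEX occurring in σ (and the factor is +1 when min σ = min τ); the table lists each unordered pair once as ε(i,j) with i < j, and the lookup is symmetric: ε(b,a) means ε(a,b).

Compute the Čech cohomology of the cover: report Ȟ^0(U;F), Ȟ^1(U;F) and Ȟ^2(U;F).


cover nerve:
  U12={v} U15={q} U23={x} U34={s} U45={z}
C dims 5,5; δ0: rk 5, SNF 1^4·2
Ȟ^0: (5−5)−0=0 ⇒ 0
Ȟ^1: (5−0)−5=0 plus torsion [2] ⇒ Z/2
Ȟ^2: (0−0)−0=0 ⇒ 0

Ȟ^0 ≅ 0, Ȟ^1 ≅ Z/2 and Ȟ^2 ≅ 0


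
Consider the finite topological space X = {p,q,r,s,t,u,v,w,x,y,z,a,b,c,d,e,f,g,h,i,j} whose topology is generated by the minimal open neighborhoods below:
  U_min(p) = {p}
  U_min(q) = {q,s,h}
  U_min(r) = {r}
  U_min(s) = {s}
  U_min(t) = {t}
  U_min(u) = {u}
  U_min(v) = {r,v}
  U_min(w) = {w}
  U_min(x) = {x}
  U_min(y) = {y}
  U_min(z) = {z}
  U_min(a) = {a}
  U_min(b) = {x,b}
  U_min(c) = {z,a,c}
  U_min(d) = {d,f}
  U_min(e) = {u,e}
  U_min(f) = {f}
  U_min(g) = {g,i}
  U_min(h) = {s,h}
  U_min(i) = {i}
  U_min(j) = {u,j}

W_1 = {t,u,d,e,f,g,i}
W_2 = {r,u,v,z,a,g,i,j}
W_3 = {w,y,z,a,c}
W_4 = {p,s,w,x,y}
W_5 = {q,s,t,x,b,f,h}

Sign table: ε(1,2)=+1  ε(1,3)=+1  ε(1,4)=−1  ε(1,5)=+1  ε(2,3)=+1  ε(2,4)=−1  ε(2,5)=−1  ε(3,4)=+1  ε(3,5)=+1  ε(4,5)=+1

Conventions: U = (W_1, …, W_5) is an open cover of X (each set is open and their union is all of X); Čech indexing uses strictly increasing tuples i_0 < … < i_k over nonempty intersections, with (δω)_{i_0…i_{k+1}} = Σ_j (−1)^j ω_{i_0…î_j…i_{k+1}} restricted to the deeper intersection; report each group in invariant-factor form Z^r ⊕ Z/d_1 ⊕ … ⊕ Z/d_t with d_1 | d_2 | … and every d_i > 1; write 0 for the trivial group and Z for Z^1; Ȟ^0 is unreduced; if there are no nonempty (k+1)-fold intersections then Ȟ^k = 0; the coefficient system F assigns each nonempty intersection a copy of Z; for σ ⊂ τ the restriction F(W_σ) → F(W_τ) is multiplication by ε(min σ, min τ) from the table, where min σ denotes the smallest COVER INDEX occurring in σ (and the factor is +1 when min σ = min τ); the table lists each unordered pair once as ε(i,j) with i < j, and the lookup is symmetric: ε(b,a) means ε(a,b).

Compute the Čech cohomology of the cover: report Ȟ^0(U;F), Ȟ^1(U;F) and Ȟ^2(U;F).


nonempty intersections:
  W12={u,g,i} W15={t,f} W23={z,a} W34={w,y} W45={s,x}
C dims 5,5; δ0: rk 4, SNF 1^4
Ȟ^0: (5−4)−0=1 ⇒ Z
Ȟ^1: (5−0)−4=1 ⇒ Z
Ȟ^2: (0−0)−0=0 ⇒ 0

Ȟ^0 ≅ Z, Ȟ^1 ≅ Z and Ȟ^2 ≅ 0


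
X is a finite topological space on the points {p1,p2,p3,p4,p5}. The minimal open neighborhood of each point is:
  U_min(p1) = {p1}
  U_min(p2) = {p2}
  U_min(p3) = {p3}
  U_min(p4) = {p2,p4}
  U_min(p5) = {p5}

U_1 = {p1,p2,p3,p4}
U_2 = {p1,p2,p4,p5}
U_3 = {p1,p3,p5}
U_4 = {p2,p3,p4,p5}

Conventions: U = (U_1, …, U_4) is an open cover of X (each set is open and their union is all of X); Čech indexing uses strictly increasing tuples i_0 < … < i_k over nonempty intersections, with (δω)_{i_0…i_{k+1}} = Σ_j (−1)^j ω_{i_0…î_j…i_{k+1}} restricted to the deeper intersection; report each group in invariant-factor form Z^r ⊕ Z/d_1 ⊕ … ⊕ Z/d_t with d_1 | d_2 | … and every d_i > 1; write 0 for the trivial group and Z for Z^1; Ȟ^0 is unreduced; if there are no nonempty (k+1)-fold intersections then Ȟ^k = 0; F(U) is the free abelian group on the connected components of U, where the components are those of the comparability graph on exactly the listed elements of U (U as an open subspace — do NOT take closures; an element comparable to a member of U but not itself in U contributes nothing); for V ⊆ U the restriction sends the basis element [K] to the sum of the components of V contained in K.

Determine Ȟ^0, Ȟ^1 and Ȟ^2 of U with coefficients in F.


Ȟ^0(U;F) ≅ Z^4,  Ȟ^1(U;F) ≅ 0,  Ȟ^2(U;F) ≅ 0

intersection data:
  U12={p1,p2,p4} U13={p1,p3} U14={p2,p3,p4} U23={p1,p5} U24={p2,p4,p5} U34={p3,p5}
  U123={p1} U124={p2,p4} U134={p3} U234={p5}
components per intersection:
  U1: {p1} {p2,p4} {p3}
  U2: {p1} {p2,p4} {p5}
  U3: {p1} {p3} {p5}
  U4: {p2,p4} {p3} {p5}
  U12: {p1} {p2,p4}
  U13: {p1} {p3}
  U14: {p2,p4} {p3}
  U23: {p1} {p5}
  U24: {p2,p4} {p5}
  U34: {p3} {p5}
  U123: {p1}
  U124: {p2,p4}
  U134: {p3}
  U234: {p5}
C dims 12,12,4; δ0: rk 8, SNF 1^8; δ1: rk 4, SNF 1^4
Ȟ^0 = (12 − 8) − 0 = 4, so Ȟ^0 ≅ Z^4
Ȟ^1 = (12 − 4) − 8 = 0, so Ȟ^1 ≅ 0
Ȟ^2 = (4 − 0) − 4 = 0, so Ȟ^2 ≅ 0


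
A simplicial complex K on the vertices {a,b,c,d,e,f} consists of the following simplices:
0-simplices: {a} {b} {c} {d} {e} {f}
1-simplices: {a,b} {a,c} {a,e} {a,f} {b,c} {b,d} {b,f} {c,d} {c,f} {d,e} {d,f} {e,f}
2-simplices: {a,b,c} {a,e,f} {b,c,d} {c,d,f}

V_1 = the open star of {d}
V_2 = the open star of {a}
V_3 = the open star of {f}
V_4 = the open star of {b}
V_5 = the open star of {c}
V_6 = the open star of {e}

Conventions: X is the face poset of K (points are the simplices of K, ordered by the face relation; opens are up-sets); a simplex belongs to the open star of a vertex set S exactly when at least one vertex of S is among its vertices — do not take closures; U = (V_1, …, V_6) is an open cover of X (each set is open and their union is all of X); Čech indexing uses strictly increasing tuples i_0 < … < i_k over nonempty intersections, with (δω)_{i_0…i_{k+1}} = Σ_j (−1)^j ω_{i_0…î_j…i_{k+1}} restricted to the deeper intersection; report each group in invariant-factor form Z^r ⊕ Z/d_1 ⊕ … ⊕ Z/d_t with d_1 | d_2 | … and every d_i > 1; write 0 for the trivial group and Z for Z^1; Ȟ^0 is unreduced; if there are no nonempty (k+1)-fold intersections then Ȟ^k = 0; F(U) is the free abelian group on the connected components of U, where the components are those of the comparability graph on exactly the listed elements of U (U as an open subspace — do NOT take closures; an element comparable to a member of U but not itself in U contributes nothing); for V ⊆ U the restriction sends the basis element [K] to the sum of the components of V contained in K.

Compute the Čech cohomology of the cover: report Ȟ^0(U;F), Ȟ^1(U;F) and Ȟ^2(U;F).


nonempty overlaps:
  V1={{d},{b,d},{c,d},{d,e},{d,f},{b,c,d},{c,d,f}} V2={{a},{a,b},{a,c},{a,e},{a,f},{a,b,c},{a,e,f}} V3={{f},{a,f},{b,f},{c,f},{d,f},{e,f},{a,e,f},{c,d,f}} V4={{b},{a,b},{b,c},{b,d},{b,f},{a,b,c},{b,c,d}} V5={{c},{a,c},{b,c},{c,d},{c,f},{a,b,c},{b,c,d},{c,d,f}} V6={{e},{a,e},{d,e},{e,f},{a,e,f}}
  V13={{d,f},{c,d,f}} V14={{b,d},{b,c,d}} V15={{c,d},{b,c,d},{c,d,f}} V16={{d,e}} V23={{a,f},{a,e,f}} V24={{a,b},{a,b,c}} V25={{a,c},{a,b,c}} V26={{a,e},{a,e,f}} V34={{b,f}} V35={{c,f},{c,d,f}} V36={{e,f},{a,e,f}} V45={{b,c},{a,b,c},{b,c,d}}
  V135={{c,d,f}} V145={{b,c,d}} V236={{a,e,f}} V245={{a,b,c}}
components per intersection:
  V1: {{d},{b,d},{c,d},{d,e},{d,f},{b,c,d},{c,d,f}}
  V2: {{a},{a,b},{a,c},{a,e},{a,f},{a,b,c},{a,e,f}}
  V3: {{f},{a,f},{b,f},{c,f},{d,f},{e,f},{a,e,f},{c,d,f}}
  V4: {{b},{a,b},{b,c},{b,d},{b,f},{a,b,c},{b,c,d}}
  V5: {{c},{a,c},{b,c},{c,d},{c,f},{a,b,c},{b,c,d},{c,d,f}}
  V6: {{e},{a,e},{d,e},{e,f},{a,e,f}}
  V13: {{d,f},{c,d,f}}
  V14: {{b,d},{b,c,d}}
  V15: {{c,d},{b,c,d},{c,d,f}}
  V16: {{d,e}}
  V23: {{a,f},{a,e,f}}
  V24: {{a,b},{a,b,c}}
  V25: {{a,c},{a,b,c}}
  V26: {{a,e},{a,e,f}}
  V34: {{b,f}}
  V35: {{c,f},{c,d,f}}
  V36: {{e,f},{a,e,f}}
  V45: {{b,c},{a,b,c},{b,c,d}}
  V135: {{c,d,f}}
  V145: {{b,c,d}}
  V236: {{a,e,f}}
  V245: {{a,b,c}}
C dims 6,12,4; δ0: rk 5, SNF 1^5; δ1: rk 4, SNF 1^4
degree 0: 6−5−0 = 1 → Ȟ^0 ≅ Z
degree 1: 12−4−5 = 3 → Ȟ^1 ≅ Z^3
degree 2: 4−0−4 = 0 → Ȟ^2 ≅ 0

Ȟ^0 ≅ Z; Ȟ^1 ≅ Z^3; Ȟ^2 ≅ 0


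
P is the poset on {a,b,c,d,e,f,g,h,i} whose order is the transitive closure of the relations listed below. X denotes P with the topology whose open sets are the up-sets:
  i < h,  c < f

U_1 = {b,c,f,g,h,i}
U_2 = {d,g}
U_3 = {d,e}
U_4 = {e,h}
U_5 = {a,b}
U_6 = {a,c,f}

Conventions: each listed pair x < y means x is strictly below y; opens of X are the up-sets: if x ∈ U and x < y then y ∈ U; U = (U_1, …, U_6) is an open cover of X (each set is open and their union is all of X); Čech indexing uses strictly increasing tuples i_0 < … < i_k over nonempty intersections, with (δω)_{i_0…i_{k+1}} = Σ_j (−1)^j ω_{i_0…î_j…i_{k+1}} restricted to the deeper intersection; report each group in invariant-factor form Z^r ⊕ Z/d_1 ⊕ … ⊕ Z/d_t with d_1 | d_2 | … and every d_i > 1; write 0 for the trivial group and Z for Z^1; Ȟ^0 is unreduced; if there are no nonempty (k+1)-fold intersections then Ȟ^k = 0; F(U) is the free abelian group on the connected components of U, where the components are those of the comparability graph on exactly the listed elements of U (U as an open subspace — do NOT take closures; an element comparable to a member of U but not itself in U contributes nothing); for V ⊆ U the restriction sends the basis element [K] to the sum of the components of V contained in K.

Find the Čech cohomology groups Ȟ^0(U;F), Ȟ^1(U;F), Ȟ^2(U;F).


cover nerve:
  U12={g} U14={h} U15={b} U16={c,f} U23={d} U34={e} U56={a}
components per intersection:
  U1: {b} {c,f} {g} {h,i}
  U2: {d} {g}
  U3: {d} {e}
  U4: {e} {h}
  U5: {a} {b}
  U6: {a} {c,f}
  U12: {g}
  U14: {h}
  U15: {b}
  U16: {c,f}
  U23: {d}
  U34: {e}
  U56: {a}
C dims 14,7; δ0: rk 7, SNF 1^7
Ȟ^0: (14−7)−0=7 ⇒ Z^7
Ȟ^1: (7−0)−7=0 ⇒ 0
Ȟ^2: (0−0)−0=0 ⇒ 0

Ȟ^0(U;F) ≅ Z^7, Ȟ^1(U;F) ≅ 0, Ȟ^2(U;F) ≅ 0


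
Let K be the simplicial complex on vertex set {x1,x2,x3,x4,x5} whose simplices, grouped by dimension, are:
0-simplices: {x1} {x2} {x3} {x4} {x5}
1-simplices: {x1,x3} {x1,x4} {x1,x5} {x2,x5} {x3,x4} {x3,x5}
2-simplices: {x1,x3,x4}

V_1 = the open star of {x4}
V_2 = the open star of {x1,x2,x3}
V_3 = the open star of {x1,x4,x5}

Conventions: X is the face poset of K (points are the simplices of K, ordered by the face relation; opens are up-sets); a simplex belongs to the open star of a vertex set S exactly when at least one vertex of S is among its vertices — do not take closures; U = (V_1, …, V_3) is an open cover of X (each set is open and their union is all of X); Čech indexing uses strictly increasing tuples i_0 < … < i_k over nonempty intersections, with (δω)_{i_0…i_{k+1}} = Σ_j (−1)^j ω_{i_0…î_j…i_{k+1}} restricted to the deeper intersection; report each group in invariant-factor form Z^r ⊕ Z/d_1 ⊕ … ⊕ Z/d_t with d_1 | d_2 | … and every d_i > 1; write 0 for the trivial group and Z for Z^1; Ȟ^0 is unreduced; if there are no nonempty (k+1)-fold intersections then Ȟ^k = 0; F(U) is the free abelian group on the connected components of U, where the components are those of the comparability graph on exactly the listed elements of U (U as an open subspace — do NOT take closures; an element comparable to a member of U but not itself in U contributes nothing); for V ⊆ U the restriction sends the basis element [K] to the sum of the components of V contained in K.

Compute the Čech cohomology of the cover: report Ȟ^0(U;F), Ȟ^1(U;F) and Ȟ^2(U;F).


intersection data:
  V1={{x4},{x1,x4},{x3,x4},{x1,x3,x4}} V2={{x1},{x2},{x3},{x1,x3},{x1,x4},{x1,x5},{x2,x5},{x3,x4},{x3,x5},{x1,x3,x4}} V3={{x1},{x4},{x5},{x1,x3},{x1,x4},{x1,x5},{x2,x5},{x3,x4},{x3,x5},{x1,x3,x4}}
  V12={{x1,x4},{x3,x4},{x1,x3,x4}} V13={{x4},{x1,x4},{x3,x4},{x1,x3,x4}} V23={{x1},{x1,x3},{x1,x4},{x1,x5},{x2,x5},{x3,x4},{x3,x5},{x1,x3,x4}}
  V123={{x1,x4},{x3,x4},{x1,x3,x4}}
components per intersection:
  V1: {{x4},{x1,x4},{x3,x4},{x1,x3,x4}}
  V2: {{x1},{x3},{x1,x3},{x1,x4},{x1,x5},{x3,x4},{x3,x5},{x1,x3,x4}} {{x2},{x2,x5}}
  V3: {{x1},{x4},{x5},{x1,x3},{x1,x4},{x1,x5},{x2,x5},{x3,x4},{x3,x5},{x1,x3,x4}}
  V12: {{x1,x4},{x3,x4},{x1,x3,x4}}
  V13: {{x4},{x1,x4},{x3,x4},{x1,x3,x4}}
  V23: {{x1},{x1,x3},{x1,x4},{x1,x5},{x3,x4},{x1,x3,x4}} {{x2,x5}} {{x3,x5}}
  V123: {{x1,x4},{x3,x4},{x1,x3,x4}}
C dims 4,5,1; δ0: rk 3, SNF 1^3; δ1: rk 1, SNF 1^1
Ȟ^0 = (4 − 3) − 0 = 1, so Ȟ^0 ≅ Z
Ȟ^1 = (5 − 1) − 3 = 1, so Ȟ^1 ≅ Z
Ȟ^2 = (1 − 0) − 1 = 0, so Ȟ^2 ≅ 0

Ȟ^0(U;F) ≅ Z,  Ȟ^1(U;F) ≅ Z,  Ȟ^2(U;F) ≅ 0


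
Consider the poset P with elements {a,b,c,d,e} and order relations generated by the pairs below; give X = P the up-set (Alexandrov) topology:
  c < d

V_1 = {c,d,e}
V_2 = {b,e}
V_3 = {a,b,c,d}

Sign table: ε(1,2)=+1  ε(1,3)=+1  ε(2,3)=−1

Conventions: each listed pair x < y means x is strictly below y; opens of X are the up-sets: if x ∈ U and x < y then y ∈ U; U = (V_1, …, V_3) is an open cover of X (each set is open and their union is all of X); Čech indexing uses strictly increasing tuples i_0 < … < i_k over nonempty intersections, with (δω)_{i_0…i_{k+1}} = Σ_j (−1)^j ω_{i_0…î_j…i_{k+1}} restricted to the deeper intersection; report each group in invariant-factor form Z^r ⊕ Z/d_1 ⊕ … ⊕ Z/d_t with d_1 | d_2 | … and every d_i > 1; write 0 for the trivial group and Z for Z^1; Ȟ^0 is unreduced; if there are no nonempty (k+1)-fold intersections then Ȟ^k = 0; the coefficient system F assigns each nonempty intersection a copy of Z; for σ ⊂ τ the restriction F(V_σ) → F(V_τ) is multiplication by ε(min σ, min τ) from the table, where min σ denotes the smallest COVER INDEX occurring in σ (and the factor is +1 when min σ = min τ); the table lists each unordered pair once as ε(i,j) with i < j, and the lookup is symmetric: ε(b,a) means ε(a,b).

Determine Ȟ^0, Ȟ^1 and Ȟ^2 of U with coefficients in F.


Ȟ^0(U;F) ≅ 0; Ȟ^1(U;F) ≅ Z/2; Ȟ^2(U;F) ≅ 0

nerve of the cover:
  V12={e} V13={c,d} V23={b}
C dims 3,3; δ0: rk 3, SNF 1^2·2
Ȟ^0 = (3 − 3) − 0 = 0, so Ȟ^0 ≅ 0
Ȟ^1 = (3 − 0) − 3 = 0 plus torsion [2], so Ȟ^1 ≅ Z/2
Ȟ^2 = (0 − 0) − 0 = 0, so Ȟ^2 ≅ 0


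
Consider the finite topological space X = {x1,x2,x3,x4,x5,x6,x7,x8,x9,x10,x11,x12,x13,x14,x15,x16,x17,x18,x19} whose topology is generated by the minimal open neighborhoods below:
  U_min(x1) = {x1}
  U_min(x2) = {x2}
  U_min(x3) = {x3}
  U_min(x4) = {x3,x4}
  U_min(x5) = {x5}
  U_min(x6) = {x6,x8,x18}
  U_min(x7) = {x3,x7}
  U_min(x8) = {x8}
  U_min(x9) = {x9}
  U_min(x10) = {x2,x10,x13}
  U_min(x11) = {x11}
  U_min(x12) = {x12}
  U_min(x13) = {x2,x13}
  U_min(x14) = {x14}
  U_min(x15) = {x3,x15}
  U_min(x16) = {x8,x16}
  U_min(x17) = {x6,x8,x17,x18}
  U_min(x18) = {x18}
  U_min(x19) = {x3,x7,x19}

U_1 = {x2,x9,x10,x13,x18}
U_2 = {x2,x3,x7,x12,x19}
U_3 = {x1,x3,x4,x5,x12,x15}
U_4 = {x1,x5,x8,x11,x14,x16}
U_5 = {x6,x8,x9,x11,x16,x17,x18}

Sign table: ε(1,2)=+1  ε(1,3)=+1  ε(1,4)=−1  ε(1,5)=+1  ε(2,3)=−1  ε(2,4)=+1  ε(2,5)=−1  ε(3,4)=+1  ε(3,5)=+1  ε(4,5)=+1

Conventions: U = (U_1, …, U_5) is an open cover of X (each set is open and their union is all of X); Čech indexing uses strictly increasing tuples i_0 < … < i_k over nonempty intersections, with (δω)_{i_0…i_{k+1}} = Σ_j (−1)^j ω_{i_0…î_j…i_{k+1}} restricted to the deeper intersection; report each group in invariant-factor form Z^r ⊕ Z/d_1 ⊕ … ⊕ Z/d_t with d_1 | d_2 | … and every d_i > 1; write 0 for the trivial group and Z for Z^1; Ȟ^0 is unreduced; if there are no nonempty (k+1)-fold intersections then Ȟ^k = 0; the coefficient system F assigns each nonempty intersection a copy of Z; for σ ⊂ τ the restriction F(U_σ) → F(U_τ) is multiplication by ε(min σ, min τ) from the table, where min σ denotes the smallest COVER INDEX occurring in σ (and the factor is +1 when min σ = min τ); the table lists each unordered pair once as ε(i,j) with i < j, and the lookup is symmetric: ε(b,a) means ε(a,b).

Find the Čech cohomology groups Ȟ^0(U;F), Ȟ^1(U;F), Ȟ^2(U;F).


nonempty intersections:
  U12={x2} U15={x9,x18} U23={x3,x12} U34={x1,x5} U45={x8,x11,x16}
C dims 5,5; δ0: rk 5, SNF 1^4·2
Ȟ^0: (5−5)−0=0 ⇒ 0
Ȟ^1: (5−0)−5=0 plus torsion [2] ⇒ Z/2
Ȟ^2: (0−0)−0=0 ⇒ 0

Ȟ^0(U;F) ≅ 0, Ȟ^1(U;F) ≅ Z/2 and Ȟ^2(U;F) ≅ 0


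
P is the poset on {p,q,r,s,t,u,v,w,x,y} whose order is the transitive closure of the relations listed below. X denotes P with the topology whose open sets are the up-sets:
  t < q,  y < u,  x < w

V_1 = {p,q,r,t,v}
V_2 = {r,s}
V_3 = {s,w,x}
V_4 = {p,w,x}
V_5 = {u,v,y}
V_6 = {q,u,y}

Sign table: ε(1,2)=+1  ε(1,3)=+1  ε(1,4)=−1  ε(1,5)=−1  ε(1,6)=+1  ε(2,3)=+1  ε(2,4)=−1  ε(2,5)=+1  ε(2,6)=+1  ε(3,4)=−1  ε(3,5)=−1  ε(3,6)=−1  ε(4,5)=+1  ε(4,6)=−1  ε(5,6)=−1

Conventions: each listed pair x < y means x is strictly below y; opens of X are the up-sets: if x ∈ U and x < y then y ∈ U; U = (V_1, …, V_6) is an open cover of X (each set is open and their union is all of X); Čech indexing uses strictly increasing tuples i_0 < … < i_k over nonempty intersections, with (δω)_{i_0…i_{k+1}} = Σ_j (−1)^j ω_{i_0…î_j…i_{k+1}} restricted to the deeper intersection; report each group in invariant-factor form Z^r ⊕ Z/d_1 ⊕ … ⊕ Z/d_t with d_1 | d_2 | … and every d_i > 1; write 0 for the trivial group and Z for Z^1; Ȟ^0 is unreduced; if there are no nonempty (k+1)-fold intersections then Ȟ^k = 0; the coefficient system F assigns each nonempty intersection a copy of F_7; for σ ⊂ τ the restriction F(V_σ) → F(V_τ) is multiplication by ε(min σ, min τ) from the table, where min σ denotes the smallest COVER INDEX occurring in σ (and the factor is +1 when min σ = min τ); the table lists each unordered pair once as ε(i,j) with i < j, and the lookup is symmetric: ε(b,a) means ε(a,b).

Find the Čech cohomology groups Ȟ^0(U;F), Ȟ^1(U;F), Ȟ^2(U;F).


nerve simplices:
  V12={r} V14={p} V15={v} V16={q} V23={s} V34={w,x} V56={u,y}
C dims 6,7; δ0: rk_F7 5
degree 0: 6−5−0 = 1 → Ȟ^0 ≅ Z/7
degree 1: 7−0−5 = 2 → Ȟ^1 ≅ Z/7 ⊕ Z/7
degree 2: 0−0−0 = 0 → Ȟ^2 ≅ 0

Ȟ^0(U;F) ≅ Z/7, Ȟ^1(U;F) ≅ Z/7 ⊕ Z/7 and Ȟ^2(U;F) ≅ 0


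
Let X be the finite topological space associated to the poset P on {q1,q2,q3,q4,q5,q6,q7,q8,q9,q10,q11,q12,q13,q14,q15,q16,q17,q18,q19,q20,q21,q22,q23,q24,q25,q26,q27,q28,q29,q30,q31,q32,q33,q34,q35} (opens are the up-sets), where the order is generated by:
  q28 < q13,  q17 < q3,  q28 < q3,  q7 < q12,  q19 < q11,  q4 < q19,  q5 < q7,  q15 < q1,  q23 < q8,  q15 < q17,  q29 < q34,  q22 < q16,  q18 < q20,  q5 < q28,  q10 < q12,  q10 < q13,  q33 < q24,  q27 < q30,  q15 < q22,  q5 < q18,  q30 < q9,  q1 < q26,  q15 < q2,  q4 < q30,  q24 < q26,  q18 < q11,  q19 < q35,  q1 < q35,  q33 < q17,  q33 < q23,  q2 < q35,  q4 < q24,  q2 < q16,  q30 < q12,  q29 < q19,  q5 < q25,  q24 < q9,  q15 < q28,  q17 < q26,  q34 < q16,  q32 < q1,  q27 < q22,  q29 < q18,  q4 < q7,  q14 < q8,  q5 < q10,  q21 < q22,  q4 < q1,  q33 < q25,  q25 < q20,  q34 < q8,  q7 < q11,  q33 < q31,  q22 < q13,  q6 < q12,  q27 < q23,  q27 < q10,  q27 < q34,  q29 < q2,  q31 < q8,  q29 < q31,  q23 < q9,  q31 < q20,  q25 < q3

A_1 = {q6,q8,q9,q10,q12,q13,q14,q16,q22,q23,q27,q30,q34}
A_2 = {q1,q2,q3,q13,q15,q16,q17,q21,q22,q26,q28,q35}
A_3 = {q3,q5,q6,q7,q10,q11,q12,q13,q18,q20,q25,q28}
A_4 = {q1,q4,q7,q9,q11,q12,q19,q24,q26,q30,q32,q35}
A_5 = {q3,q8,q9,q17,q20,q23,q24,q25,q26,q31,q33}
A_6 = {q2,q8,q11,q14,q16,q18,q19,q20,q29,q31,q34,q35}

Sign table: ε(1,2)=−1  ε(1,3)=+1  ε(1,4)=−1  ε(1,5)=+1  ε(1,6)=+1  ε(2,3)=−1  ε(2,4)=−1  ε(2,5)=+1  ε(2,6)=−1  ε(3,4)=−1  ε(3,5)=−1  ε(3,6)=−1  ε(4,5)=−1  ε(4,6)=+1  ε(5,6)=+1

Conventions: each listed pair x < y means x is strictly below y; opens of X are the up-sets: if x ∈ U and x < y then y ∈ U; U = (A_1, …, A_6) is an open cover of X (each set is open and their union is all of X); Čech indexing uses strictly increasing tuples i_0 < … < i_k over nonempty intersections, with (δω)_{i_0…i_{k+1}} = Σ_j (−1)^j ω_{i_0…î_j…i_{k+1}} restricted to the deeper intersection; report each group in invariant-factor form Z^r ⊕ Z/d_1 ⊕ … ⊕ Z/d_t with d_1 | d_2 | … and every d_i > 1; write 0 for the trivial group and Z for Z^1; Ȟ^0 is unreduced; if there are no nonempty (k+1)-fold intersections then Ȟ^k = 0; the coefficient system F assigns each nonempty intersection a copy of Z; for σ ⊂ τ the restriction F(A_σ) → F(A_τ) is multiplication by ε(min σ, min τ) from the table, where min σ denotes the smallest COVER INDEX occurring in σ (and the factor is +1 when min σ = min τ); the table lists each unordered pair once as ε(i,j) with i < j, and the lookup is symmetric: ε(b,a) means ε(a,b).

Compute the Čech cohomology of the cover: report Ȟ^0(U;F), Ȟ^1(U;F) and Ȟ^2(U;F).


nerve simplices:
  A12={q13,q16,q22} A13={q6,q10,q12,q13} A14={q9,q12,q30} A15={q8,q9,q23} A16={q8,q14,q16,q34} A23={q3,q13,q28} A24={q1,q26,q35} A25={q3,q17,q26} A26={q2,q16,q35} A34={q7,q11,q12} A35={q3,q20,q25} A36={q11,q18,q20} A45={q9,q24,q26} A46={q11,q19,q35} A56={q8,q20,q31}
  A123={q13} A126={q16} A134={q12} A145={q9} A156={q8} A235={q3} A245={q26} A246={q35} A346={q11} A356={q20}
C dims 6,15,10; δ0: rk 6, SNF 1^5·2; δ1: rk 9, SNF 1^9
degree 0: 6−6−0 = 0 → Ȟ^0 ≅ 0
degree 1: 15−9−6 = 0 plus torsion [2] → Ȟ^1 ≅ Z/2
degree 2: 10−0−9 = 1 → Ȟ^2 ≅ Z

Ȟ^0 ≅ 0, Ȟ^1 ≅ Z/2, Ȟ^2 ≅ Z


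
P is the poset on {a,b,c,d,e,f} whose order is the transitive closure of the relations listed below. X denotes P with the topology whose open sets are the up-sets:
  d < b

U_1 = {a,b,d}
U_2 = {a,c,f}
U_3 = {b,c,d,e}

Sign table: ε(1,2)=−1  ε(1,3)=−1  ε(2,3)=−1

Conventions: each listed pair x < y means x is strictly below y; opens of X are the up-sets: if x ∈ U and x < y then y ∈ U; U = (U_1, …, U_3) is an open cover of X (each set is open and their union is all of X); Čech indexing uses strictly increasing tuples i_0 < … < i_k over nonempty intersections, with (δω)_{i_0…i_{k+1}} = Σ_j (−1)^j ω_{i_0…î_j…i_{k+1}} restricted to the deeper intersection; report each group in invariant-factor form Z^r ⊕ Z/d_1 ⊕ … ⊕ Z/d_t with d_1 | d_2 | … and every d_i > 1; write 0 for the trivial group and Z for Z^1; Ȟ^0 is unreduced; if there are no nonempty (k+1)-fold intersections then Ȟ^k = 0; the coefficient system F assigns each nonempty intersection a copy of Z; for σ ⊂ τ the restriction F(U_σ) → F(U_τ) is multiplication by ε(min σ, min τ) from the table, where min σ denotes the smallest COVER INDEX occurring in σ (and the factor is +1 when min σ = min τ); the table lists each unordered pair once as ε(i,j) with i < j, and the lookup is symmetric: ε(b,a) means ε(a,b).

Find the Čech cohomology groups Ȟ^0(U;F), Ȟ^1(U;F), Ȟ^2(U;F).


intersection data:
  U12={a} U13={b,d} U23={c}
C dims 3,3; δ0: rk 3, SNF 1^2·2
Ȟ^0 = (3 − 3) − 0 = 0, so Ȟ^0 ≅ 0
Ȟ^1 = (3 − 0) − 3 = 0 plus torsion [2], so Ȟ^1 ≅ Z/2
Ȟ^2 = (0 − 0) − 0 = 0, so Ȟ^2 ≅ 0

Ȟ^0(U;F) ≅ 0, Ȟ^1(U;F) ≅ Z/2 and Ȟ^2(U;F) ≅ 0


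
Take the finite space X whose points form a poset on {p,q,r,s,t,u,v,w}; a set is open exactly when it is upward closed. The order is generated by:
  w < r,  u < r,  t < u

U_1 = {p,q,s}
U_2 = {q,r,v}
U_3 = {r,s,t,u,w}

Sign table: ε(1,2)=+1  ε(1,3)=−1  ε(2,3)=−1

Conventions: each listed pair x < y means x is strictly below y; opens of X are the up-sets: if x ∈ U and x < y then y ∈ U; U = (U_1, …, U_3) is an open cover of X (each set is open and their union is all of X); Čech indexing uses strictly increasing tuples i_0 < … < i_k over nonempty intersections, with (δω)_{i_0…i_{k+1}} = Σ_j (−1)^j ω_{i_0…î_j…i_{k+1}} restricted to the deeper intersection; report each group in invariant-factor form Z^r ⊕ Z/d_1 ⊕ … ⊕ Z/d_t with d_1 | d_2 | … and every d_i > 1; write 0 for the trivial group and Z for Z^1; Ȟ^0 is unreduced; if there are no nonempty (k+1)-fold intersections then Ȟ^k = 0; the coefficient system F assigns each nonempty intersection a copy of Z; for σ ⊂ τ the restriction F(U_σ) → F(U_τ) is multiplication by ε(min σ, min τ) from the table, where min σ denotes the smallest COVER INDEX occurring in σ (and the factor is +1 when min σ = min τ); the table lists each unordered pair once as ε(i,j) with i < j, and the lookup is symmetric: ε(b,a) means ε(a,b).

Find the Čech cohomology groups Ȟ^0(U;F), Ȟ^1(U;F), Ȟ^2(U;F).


Ȟ^0(U;F) ≅ Z, Ȟ^1(U;F) ≅ Z and Ȟ^2(U;F) ≅ 0

nerve of the cover:
  U12={q} U13={s} U23={r}
C dims 3,3; δ0: rk 2, SNF 1^2
Ȟ^0 = (3 − 2) − 0 = 1, so Ȟ^0 ≅ Z
Ȟ^1 = (3 − 0) − 2 = 1, so Ȟ^1 ≅ Z
Ȟ^2 = (0 − 0) − 0 = 0, so Ȟ^2 ≅ 0


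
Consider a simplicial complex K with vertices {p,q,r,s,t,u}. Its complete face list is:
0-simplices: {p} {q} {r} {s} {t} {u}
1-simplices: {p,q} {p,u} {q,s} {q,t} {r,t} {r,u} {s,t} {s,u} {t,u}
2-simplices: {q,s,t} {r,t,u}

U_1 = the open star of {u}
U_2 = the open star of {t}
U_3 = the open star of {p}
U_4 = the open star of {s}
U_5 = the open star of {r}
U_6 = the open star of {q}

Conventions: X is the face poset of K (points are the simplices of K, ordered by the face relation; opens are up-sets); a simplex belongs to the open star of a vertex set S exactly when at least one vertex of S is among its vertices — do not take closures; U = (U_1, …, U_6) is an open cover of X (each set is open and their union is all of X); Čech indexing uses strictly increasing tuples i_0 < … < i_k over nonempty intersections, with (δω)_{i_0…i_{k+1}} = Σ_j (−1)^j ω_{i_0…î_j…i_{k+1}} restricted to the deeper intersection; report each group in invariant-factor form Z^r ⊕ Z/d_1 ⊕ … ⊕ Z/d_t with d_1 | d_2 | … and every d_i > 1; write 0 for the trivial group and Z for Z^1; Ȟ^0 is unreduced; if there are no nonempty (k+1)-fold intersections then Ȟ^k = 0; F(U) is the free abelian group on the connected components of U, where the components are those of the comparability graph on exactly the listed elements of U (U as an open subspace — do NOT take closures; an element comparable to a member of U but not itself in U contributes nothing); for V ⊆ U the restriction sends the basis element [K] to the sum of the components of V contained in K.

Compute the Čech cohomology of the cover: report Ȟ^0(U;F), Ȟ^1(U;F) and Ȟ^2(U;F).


Ȟ^0 ≅ Z; Ȟ^1 ≅ Z^2; Ȟ^2 ≅ 0

nerve simplices:
  U1={{u},{p,u},{r,u},{s,u},{t,u},{r,t,u}} U2={{t},{q,t},{r,t},{s,t},{t,u},{q,s,t},{r,t,u}} U3={{p},{p,q},{p,u}} U4={{s},{q,s},{s,t},{s,u},{q,s,t}} U5={{r},{r,t},{r,u},{r,t,u}} U6={{q},{p,q},{q,s},{q,t},{q,s,t}}
  U12={{t,u},{r,t,u}} U13={{p,u}} U14={{s,u}} U15={{r,u},{r,t,u}} U24={{s,t},{q,s,t}} U25={{r,t},{r,t,u}} U26={{q,t},{q,s,t}} U36={{p,q}} U46={{q,s},{q,s,t}}
  U125={{r,t,u}} U246={{q,s,t}}
components per intersection:
  U1: {{u},{p,u},{r,u},{s,u},{t,u},{r,t,u}}
  U2: {{t},{q,t},{r,t},{s,t},{t,u},{q,s,t},{r,t,u}}
  U3: {{p},{p,q},{p,u}}
  U4: {{s},{q,s},{s,t},{s,u},{q,s,t}}
  U5: {{r},{r,t},{r,u},{r,t,u}}
  U6: {{q},{p,q},{q,s},{q,t},{q,s,t}}
  U12: {{t,u},{r,t,u}}
  U13: {{p,u}}
  U14: {{s,u}}
  U15: {{r,u},{r,t,u}}
  U24: {{s,t},{q,s,t}}
  U25: {{r,t},{r,t,u}}
  U26: {{q,t},{q,s,t}}
  U36: {{p,q}}
  U46: {{q,s},{q,s,t}}
  U125: {{r,t,u}}
  U246: {{q,s,t}}
C dims 6,9,2; δ0: rk 5, SNF 1^5; δ1: rk 2, SNF 1^2
degree 0: 6−5−0 = 1 → Ȟ^0 ≅ Z
degree 1: 9−2−5 = 2 → Ȟ^1 ≅ Z^2
degree 2: 2−0−2 = 0 → Ȟ^2 ≅ 0
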